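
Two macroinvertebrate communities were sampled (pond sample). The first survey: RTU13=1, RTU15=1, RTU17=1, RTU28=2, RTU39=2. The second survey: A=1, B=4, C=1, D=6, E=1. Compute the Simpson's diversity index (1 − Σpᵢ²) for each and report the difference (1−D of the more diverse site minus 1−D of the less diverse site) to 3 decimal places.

0.101

The first survey: N=7, proportions 0.14286, 0.14286, 0.14286, 0.28571, 0.28571, giving 1−D = 0.77551 (working shown to 5 dp, full precision carried).
The second survey: N=13, proportions 0.07692, 0.30769, 0.07692, 0.46154, 0.07692, giving 1−D = 0.67456.
Difference = |0.77551 − 0.67456| = 0.10095, i.e. 0.101 to 3 decimal places.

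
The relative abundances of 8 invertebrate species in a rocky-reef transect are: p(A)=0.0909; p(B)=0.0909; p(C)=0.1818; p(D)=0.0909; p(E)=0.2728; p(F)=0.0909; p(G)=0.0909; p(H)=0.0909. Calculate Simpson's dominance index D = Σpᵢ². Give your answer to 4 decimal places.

D = 0.0909² + 0.0909² + 0.1818² + 0.0909² + 0.2728² + 0.0909² + 0.0909² + 0.0909² = 0.008263 + 0.008263 + 0.033051 + 0.008263 + 0.074420 + 0.008263 + 0.008263 + 0.008263 = 0.157048 (working shown to 6 dp, full precision carried).
To 4 decimal places, D = 0.1570.

0.1570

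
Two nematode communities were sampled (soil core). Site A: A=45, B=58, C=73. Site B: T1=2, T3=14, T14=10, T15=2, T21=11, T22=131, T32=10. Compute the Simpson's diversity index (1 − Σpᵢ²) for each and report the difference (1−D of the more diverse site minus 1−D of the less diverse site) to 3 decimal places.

Site A: N=176, proportions 0.25568, 0.32955, 0.41477, giving 1−D = 0.65399 (working shown to 5 dp, full precision carried).
Site B: N=180, proportions 0.01111, 0.07778, 0.05556, 0.01111, 0.06111, 0.72778, 0.05556, giving 1−D = 0.45414.
Difference = |0.65399 − 0.45414| = 0.19985, i.e. 0.200 to 3 decimal places.

0.200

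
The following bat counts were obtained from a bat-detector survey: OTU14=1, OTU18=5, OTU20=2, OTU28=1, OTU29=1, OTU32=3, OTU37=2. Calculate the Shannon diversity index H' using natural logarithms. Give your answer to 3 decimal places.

Total N = 1+5+2+1+1+3+2 = 15, so the proportions are 0.06667, 0.33333, 0.13333, 0.06667, 0.06667, 0.2, 0.13333 (working shown to 5 dp, full precision carried).
Each pᵢ ln pᵢ term: 0.06667×(-2.70805)=-0.18054, 0.33333×(-1.09861)=-0.36620, 0.13333×(-2.01490)=-0.26865, 0.06667×(-2.70805)=-0.18054, 0.06667×(-2.70805)=-0.18054, 0.2×(-1.60944)=-0.32189, 0.13333×(-2.01490)=-0.26865.
Sum = -1.76701, so H' = 1.767.

1.767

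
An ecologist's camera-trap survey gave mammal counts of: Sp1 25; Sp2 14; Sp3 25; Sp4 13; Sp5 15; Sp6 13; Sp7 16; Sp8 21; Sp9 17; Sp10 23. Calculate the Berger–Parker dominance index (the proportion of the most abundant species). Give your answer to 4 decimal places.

0.1374

Total N = 25+14+25+13+15+13+16+21+17+23 = 182, so the proportions are 0.137363, 0.076923, 0.137363, 0.071429, 0.082418, 0.071429, 0.087912, 0.115385, 0.093407, 0.126374 (working shown to 6 dp, full precision carried).
The largest proportion is 0.137363, i.e. d = 0.1374 to 4 decimal places.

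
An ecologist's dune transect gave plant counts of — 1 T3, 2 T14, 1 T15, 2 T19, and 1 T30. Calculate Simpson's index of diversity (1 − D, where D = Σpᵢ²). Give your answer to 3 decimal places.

0.776

Total N = 1+2+1+2+1 = 7, so the proportions are 0.14286, 0.28571, 0.14286, 0.28571, 0.14286 (working shown to 5 dp, full precision carried).
D = 0.14286² + 0.28571² + 0.14286² + 0.28571² + 0.14286² = 0.02041 + 0.08163 + 0.02041 + 0.08163 + 0.02041 = 0.22449.
So 1 − D = 0.77551, i.e. 0.776 to 3 decimal places.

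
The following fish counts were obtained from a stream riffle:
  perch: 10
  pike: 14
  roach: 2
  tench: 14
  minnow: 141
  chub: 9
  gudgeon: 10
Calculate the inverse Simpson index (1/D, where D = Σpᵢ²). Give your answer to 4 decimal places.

1.9457

Total N = 10+14+2+14+141+9+10 = 200, so the proportions are 0.05, 0.07, 0.01, 0.07, 0.705, 0.045, 0.05 (working shown to 7 dp, full precision carried).
D = 0.05² + 0.07² + 0.01² + 0.07² + 0.705² + 0.045² + 0.05² = 0.0025000 + 0.0049000 + 0.0001000 + 0.0049000 + 0.4970250 + 0.0020250 + 0.0025000 = 0.5139500.
So 1/D = 1.945715, i.e. 1.9457 to 4 decimal places.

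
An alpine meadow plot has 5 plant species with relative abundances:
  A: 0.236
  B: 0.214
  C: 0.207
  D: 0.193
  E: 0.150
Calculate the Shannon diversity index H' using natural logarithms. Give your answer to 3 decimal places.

Each pᵢ ln pᵢ term (working shown to 5 dp, full precision carried): 0.236×(-1.44392)=-0.34077, 0.214×(-1.54178)=-0.32994, 0.207×(-1.57504)=-0.32603, 0.193×(-1.64507)=-0.31750, 0.15×(-1.89712)=-0.28457.
Sum = -1.59880, so H' = 1.599.

1.599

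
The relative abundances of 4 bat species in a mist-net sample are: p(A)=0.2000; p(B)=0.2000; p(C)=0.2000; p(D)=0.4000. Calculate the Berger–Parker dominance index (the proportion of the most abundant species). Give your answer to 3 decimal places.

The largest proportion is 0.4, i.e. d = 0.400 to 3 decimal places.

0.400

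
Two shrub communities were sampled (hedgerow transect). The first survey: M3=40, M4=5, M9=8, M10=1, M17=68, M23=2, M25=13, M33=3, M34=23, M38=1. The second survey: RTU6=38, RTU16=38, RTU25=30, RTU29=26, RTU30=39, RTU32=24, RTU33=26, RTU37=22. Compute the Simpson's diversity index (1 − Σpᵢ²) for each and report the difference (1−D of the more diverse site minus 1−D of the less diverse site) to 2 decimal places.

0.13

The first survey: N=164, proportions 0.2439, 0.03049, 0.04878, 0.0061, 0.41463, 0.0122, 0.07927, 0.01829, 0.14024, 0.0061, giving 1−D = 0.73877 (working shown to 5 dp, full precision carried).
The second survey: N=243, proportions 0.15638, 0.15638, 0.12346, 0.107, 0.16049, 0.09877, 0.107, 0.09053, giving 1−D = 0.86924.
Difference = |0.73877 − 0.86924| = 0.13047, i.e. 0.13 to 2 decimal places.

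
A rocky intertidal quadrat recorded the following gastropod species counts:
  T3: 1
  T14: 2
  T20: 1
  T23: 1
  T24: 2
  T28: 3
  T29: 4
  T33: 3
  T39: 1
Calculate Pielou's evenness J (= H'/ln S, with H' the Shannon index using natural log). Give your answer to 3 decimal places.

0.938

Total N = 1+2+1+1+2+3+4+3+1 = 18, so the proportions are 0.055556, 0.111111, 0.055556, 0.055556, 0.111111, 0.166667, 0.222222, 0.166667, 0.055556 (working shown to 6 dp, full precision carried).
H' = −Σ pᵢ ln pᵢ = −((-0.160576) + (-0.244136) + (-0.160576) + (-0.160576) + (-0.244136) + (-0.298627) + (-0.334239) + (-0.298627) + (-0.160576)) = 2.062070.
With S = 9 species, ln S = 2.197225, so J = 2.062070/2.197225 = 0.938488, i.e. 0.938 to 3 decimal places.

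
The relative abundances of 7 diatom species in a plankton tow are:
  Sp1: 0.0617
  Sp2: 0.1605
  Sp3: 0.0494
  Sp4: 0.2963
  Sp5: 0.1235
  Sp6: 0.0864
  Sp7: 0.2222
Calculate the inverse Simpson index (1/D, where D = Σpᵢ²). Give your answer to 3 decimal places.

D = 0.0617² + 0.1605² + 0.0494² + 0.2963² + 0.1235² + 0.0864² + 0.2222² = 0.0038069 + 0.0257603 + 0.0024404 + 0.0877937 + 0.0152523 + 0.0074650 + 0.0493728 = 0.1918912 (working shown to 7 dp, full precision carried).
So 1/D = 5.21129, i.e. 5.211 to 3 decimal places.

5.211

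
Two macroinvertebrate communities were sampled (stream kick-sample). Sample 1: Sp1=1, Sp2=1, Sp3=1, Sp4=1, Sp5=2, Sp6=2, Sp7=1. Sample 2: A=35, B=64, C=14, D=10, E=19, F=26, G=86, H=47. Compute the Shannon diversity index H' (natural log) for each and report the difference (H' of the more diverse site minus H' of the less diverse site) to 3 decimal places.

Sample 1: N=9, proportions 0.11111, 0.11111, 0.11111, 0.11111, 0.22222, 0.22222, 0.11111, giving H' = 1.88916 (working shown to 5 dp, full precision carried).
Sample 2: N=301, proportions 0.11628, 0.21262, 0.04651, 0.03322, 0.06312, 0.08638, 0.28571, 0.15615, giving H' = 1.86902.
Difference = |1.88916 − 1.86902| = 0.02014, i.e. 0.020 to 3 decimal places.

0.020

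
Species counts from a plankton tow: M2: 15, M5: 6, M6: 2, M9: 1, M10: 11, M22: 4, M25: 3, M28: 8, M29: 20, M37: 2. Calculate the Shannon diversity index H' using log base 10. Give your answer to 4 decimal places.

0.8566

Total N = 15+6+2+1+11+4+3+8+20+2 = 72, so the proportions are 0.208333, 0.083333, 0.027778, 0.013889, 0.152778, 0.055556, 0.041667, 0.111111, 0.277778, 0.027778 (working shown to 6 dp, full precision carried).
Each pᵢ log₁₀ pᵢ term: 0.208333×(-0.681241)=-0.141925, 0.083333×(-1.079181)=-0.089932, 0.027778×(-1.556303)=-0.043231, 0.013889×(-1.857332)=-0.025796, 0.152778×(-0.815940)=-0.124657, 0.055556×(-1.255273)=-0.069737, 0.041667×(-1.380211)=-0.057509, 0.111111×(-0.954243)=-0.106027, 0.277778×(-0.556303)=-0.154528, 0.027778×(-1.556303)=-0.043231.
Sum = -0.856574, so H' = 0.8566.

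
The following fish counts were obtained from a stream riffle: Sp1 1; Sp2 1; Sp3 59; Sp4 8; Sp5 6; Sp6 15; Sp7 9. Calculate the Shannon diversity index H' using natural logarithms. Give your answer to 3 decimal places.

1.278

Total N = 1+1+59+8+6+15+9 = 99, so the proportions are 0.0101, 0.0101, 0.59596, 0.08081, 0.06061, 0.15152, 0.09091 (working shown to 5 dp, full precision carried).
Each pᵢ ln pᵢ term: 0.0101×(-4.59512)=-0.04642, 0.0101×(-4.59512)=-0.04642, 0.59596×(-0.51758)=-0.30846, 0.08081×(-2.51568)=-0.20329, 0.06061×(-2.80336)=-0.16990, 0.15152×(-1.88707)=-0.28592, 0.09091×(-2.39790)=-0.21799.
Sum = -1.27839, so H' = 1.278.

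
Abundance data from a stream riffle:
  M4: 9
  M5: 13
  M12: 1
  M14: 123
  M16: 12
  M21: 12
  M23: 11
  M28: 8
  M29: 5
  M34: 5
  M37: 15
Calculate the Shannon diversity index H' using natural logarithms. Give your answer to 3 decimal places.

Total N = 9+13+1+123+12+12+11+8+5+5+15 = 214, so the proportions are 0.04206, 0.06075, 0.00467, 0.57477, 0.05607, 0.05607, 0.0514, 0.03738, 0.02336, 0.02336, 0.07009 (working shown to 5 dp, full precision carried).
Each pᵢ ln pᵢ term: 0.04206×(-3.16875)=-0.13327, 0.06075×(-2.80103)=-0.17016, 0.00467×(-5.36598)=-0.02507, 0.57477×(-0.55379)=-0.31830, 0.05607×(-2.88107)=-0.16156, 0.05607×(-2.88107)=-0.16156, 0.0514×(-2.96808)=-0.15256, 0.03738×(-3.28653)=-0.12286, 0.02336×(-3.75654)=-0.08777, 0.02336×(-3.75654)=-0.08777, 0.07009×(-2.65793)=-0.18630.
Sum = -1.60718, so H' = 1.607.

1.607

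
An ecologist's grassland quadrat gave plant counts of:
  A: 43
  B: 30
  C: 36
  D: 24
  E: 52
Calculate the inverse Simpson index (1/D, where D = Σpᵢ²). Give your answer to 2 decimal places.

4.67

Total N = 43+30+36+24+52 = 185, so the proportions are 0.232432, 0.162162, 0.194595, 0.12973, 0.281081 (working shown to 6 dp, full precision carried).
D = 0.232432² + 0.162162² + 0.194595² + 0.12973² + 0.281081² = 0.054025 + 0.026297 + 0.037867 + 0.016830 + 0.079007 = 0.214025.
So 1/D = 4.6724, i.e. 4.67 to 2 decimal places.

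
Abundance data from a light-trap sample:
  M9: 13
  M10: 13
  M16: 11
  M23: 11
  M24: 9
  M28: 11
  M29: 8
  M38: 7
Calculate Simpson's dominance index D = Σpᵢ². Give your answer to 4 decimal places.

Total N = 13+13+11+11+9+11+8+7 = 83, so the proportions are 0.156627, 0.156627, 0.13253, 0.13253, 0.108434, 0.13253, 0.096386, 0.084337 (working shown to 6 dp, full precision carried).
D = 0.156627² + 0.156627² + 0.13253² + 0.13253² + 0.108434² + 0.13253² + 0.096386² + 0.084337² = 0.024532 + 0.024532 + 0.017564 + 0.017564 + 0.011758 + 0.017564 + 0.009290 + 0.007113 = 0.129917.
To 4 decimal places, D = 0.1299.

0.1299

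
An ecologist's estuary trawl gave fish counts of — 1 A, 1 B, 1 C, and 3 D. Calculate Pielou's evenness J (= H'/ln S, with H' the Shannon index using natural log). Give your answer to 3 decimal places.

Total N = 1+1+1+3 = 6, so the proportions are 0.16667, 0.16667, 0.16667, 0.5 (working shown to 5 dp, full precision carried).
H' = −Σ pᵢ ln pᵢ = −((-0.29863) + (-0.29863) + (-0.29863) + (-0.34657)) = 1.24245.
With S = 4 species, ln S = 1.38629, so J = 1.24245/1.38629 = 0.89624, i.e. 0.896 to 3 decimal places.

0.896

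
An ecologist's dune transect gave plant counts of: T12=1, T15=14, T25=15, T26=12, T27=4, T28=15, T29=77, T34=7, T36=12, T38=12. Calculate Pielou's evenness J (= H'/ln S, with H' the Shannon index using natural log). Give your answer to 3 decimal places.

0.786

Total N = 1+14+15+12+4+15+77+7+12+12 = 169, so the proportions are 0.00592, 0.08284, 0.08876, 0.07101, 0.02367, 0.08876, 0.45562, 0.04142, 0.07101, 0.07101 (working shown to 5 dp, full precision carried).
H' = −Σ pᵢ ln pᵢ = −((-0.03035) + (-0.20634) + (-0.21496) + (-0.18781) + (-0.08861) + (-0.21496) + (-0.35816) + (-0.13188) + (-0.18781) + (-0.18781)) = 1.80869.
With S = 10 species, ln S = 2.30259, so J = 1.80869/2.30259 = 0.78550, i.e. 0.786 to 3 decimal places.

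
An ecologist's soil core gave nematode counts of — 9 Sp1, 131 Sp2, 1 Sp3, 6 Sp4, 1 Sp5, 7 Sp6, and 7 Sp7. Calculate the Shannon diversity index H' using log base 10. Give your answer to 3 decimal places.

0.343

Total N = 9+131+1+6+1+7+7 = 162, so the proportions are 0.05556, 0.80864, 0.00617, 0.03704, 0.00617, 0.04321, 0.04321 (working shown to 5 dp, full precision carried).
Each pᵢ log₁₀ pᵢ term: 0.05556×(-1.25527)=-0.06974, 0.80864×(-0.09224)=-0.07459, 0.00617×(-2.20952)=-0.01364, 0.03704×(-1.43136)=-0.05301, 0.00617×(-2.20952)=-0.01364, 0.04321×(-1.36442)=-0.05896, 0.04321×(-1.36442)=-0.05896.
Sum = -0.34253, so H' = 0.343.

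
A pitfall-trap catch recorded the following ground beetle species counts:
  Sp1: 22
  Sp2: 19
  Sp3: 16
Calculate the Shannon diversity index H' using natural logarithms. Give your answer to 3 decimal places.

Total N = 22+19+16 = 57, so the proportions are 0.38596, 0.33333, 0.2807 (working shown to 5 dp, full precision carried).
Each pᵢ ln pᵢ term: 0.38596×(-0.95201)=-0.36744, 0.33333×(-1.09861)=-0.36620, 0.2807×(-1.27046)=-0.35662.
Sum = -1.09027, so H' = 1.090.

1.090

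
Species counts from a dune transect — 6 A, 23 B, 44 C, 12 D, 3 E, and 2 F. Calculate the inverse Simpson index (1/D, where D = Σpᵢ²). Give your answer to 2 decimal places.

3.05

Total N = 6+23+44+12+3+2 = 90, so the proportions are 0.06667, 0.25556, 0.48889, 0.13333, 0.03333, 0.02222 (working shown to 5 dp, full precision carried).
D = 0.06667² + 0.25556² + 0.48889² + 0.13333² + 0.03333² + 0.02222² = 0.00444 + 0.06531 + 0.23901 + 0.01778 + 0.00111 + 0.00049 = 0.32815.
So 1/D = 3.0474, i.e. 3.05 to 2 decimal places.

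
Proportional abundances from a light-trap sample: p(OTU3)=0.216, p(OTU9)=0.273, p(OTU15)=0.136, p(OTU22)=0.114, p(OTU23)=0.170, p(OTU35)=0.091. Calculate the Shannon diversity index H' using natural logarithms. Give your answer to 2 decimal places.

Each pᵢ ln pᵢ term (working shown to 4 dp, full precision carried): 0.216×(-1.5325)=-0.3310, 0.273×(-1.2983)=-0.3544, 0.136×(-1.9951)=-0.2713, 0.114×(-2.1716)=-0.2476, 0.17×(-1.7720)=-0.3012, 0.091×(-2.3969)=-0.2181.
Sum = -1.7237, so H' = 1.72.

1.72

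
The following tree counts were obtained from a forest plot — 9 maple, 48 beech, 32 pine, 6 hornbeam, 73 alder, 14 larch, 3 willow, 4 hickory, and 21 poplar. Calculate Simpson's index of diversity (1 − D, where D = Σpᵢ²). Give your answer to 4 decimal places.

Total N = 9+48+32+6+73+14+3+4+21 = 210, so the proportions are 0.042857, 0.228571, 0.152381, 0.028571, 0.347619, 0.066667, 0.014286, 0.019048, 0.1 (working shown to 6 dp, full precision carried).
D = 0.042857² + 0.228571² + 0.152381² + 0.028571² + 0.347619² + 0.066667² + 0.014286² + 0.019048² + 0.1² = 0.001837 + 0.052245 + 0.023220 + 0.000816 + 0.120839 + 0.004444 + 0.000204 + 0.000363 + 0.010000 = 0.213968.
So 1 − D = 0.786032, i.e. 0.7860 to 4 decimal places.

0.7860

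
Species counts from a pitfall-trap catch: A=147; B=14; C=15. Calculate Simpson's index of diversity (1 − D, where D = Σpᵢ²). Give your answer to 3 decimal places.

0.289

Total N = 147+14+15 = 176, so the proportions are 0.83523, 0.07955, 0.08523 (working shown to 5 dp, full precision carried).
D = 0.83523² + 0.07955² + 0.08523² = 0.69760 + 0.00633 + 0.00726 = 0.71120.
So 1 − D = 0.28880, i.e. 0.289 to 3 decimal places.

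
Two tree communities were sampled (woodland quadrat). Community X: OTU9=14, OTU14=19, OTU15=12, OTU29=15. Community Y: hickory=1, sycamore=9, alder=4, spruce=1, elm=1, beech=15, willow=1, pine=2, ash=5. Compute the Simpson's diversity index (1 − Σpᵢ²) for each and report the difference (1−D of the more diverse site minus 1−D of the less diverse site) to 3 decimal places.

0.024

Community X: N=60, proportions 0.23333, 0.31667, 0.2, 0.25, giving 1−D = 0.74278 (working shown to 5 dp, full precision carried).
Community Y: N=39, proportions 0.02564, 0.23077, 0.10256, 0.02564, 0.02564, 0.38462, 0.02564, 0.05128, 0.12821, giving 1−D = 0.76660.
Difference = |0.74278 − 0.76660| = 0.02382, i.e. 0.024 to 3 decimal places.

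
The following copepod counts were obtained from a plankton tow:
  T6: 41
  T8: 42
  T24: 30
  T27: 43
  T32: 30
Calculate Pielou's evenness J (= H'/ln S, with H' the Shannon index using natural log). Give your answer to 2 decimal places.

Total N = 41+42+30+43+30 = 186, so the proportions are 0.2204, 0.2258, 0.1613, 0.2312, 0.1613 (working shown to 4 dp, full precision carried).
H' = −Σ pᵢ ln pᵢ = −((-0.3333) + (-0.3360) + (-0.2943) + (-0.3386) + (-0.2943)) = 1.5965.
With S = 5 species, ln S = 1.6094, so J = 1.5965/1.6094 = 0.9920, i.e. 0.99 to 2 decimal places.

0.99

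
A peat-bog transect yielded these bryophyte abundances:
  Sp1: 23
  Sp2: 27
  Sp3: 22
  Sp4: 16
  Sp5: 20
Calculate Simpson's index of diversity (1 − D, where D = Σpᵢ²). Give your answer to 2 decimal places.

Total N = 23+27+22+16+20 = 108, so the proportions are 0.213, 0.25, 0.2037, 0.1481, 0.1852 (working shown to 4 dp, full precision carried).
D = 0.213² + 0.25² + 0.2037² + 0.1481² + 0.1852² = 0.0454 + 0.0625 + 0.0415 + 0.0219 + 0.0343 = 0.2056.
So 1 − D = 0.7944, i.e. 0.79 to 2 decimal places.

0.79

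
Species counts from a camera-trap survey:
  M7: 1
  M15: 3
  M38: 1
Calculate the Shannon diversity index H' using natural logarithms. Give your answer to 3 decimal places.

0.950

Total N = 1+3+1 = 5, so the proportions are 0.2, 0.6, 0.2 (working shown to 5 dp, full precision carried).
Each pᵢ ln pᵢ term: 0.2×(-1.60944)=-0.32189, 0.6×(-0.51083)=-0.30650, 0.2×(-1.60944)=-0.32189.
Sum = -0.95027, so H' = 0.950.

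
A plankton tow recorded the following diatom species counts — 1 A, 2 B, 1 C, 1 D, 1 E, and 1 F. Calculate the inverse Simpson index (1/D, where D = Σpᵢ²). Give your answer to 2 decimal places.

Total N = 1+2+1+1+1+1 = 7, so the proportions are 0.142857, 0.285714, 0.142857, 0.142857, 0.142857, 0.142857 (working shown to 6 dp, full precision carried).
D = 0.142857² + 0.285714² + 0.142857² + 0.142857² + 0.142857² + 0.142857² = 0.020408 + 0.081633 + 0.020408 + 0.020408 + 0.020408 + 0.020408 = 0.183673.
So 1/D = 5.4444, i.e. 5.44 to 2 decimal places.

5.44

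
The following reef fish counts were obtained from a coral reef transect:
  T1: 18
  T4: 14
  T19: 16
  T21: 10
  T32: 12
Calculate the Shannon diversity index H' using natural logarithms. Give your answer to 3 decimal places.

1.589

Total N = 18+14+16+10+12 = 70, so the proportions are 0.25714, 0.2, 0.22857, 0.14286, 0.17143 (working shown to 5 dp, full precision carried).
Each pᵢ ln pᵢ term: 0.25714×(-1.35812)=-0.34923, 0.2×(-1.60944)=-0.32189, 0.22857×(-1.47591)=-0.33735, 0.14286×(-1.94591)=-0.27799, 0.17143×(-1.76359)=-0.30233.
Sum = -1.58879, so H' = 1.589.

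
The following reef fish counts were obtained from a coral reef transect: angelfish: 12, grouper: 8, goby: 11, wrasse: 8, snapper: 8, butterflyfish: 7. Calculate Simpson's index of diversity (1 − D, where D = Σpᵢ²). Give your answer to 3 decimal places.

Total N = 12+8+11+8+8+7 = 54, so the proportions are 0.22222, 0.14815, 0.2037, 0.14815, 0.14815, 0.12963 (working shown to 5 dp, full precision carried).
D = 0.22222² + 0.14815² + 0.2037² + 0.14815² + 0.14815² + 0.12963² = 0.04938 + 0.02195 + 0.04150 + 0.02195 + 0.02195 + 0.01680 = 0.17353.
So 1 − D = 0.82647, i.e. 0.826 to 3 decimal places.

0.826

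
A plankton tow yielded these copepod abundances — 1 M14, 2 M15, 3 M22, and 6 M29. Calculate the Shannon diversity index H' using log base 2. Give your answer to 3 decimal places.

1.730

Total N = 1+2+3+6 = 12, so the proportions are 0.08333, 0.16667, 0.25, 0.5 (working shown to 5 dp, full precision carried).
Each pᵢ log₂ pᵢ term: 0.08333×(-3.58496)=-0.29875, 0.16667×(-2.58496)=-0.43083, 0.25×(-2.00000)=-0.50000, 0.5×(-1.00000)=-0.50000.
Sum = -1.72957, so H' = 1.730.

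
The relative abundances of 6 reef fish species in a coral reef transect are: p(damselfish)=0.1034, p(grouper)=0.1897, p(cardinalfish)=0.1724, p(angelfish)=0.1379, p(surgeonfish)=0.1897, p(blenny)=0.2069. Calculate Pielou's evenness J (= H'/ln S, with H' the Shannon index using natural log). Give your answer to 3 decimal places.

H' = −Σ pᵢ ln pᵢ = −((-0.234630) + (-0.315340) + (-0.303068) + (-0.273211) + (-0.315340) + (-0.325975)) = 1.767566 (working shown to 6 dp, full precision carried).
With S = 6 species, ln S = 1.791759, so J = 1.767566/1.791759 = 0.986497, i.e. 0.986 to 3 decimal places.

0.986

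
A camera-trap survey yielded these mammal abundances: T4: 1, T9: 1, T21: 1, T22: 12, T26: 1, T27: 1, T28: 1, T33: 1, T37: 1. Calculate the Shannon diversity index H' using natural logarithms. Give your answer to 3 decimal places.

Total N = 1+1+1+12+1+1+1+1+1 = 20, so the proportions are 0.05, 0.05, 0.05, 0.6, 0.05, 0.05, 0.05, 0.05, 0.05 (working shown to 5 dp, full precision carried).
Each pᵢ ln pᵢ term: 0.05×(-2.99573)=-0.14979, 0.05×(-2.99573)=-0.14979, 0.05×(-2.99573)=-0.14979, 0.6×(-0.51083)=-0.30650, 0.05×(-2.99573)=-0.14979, 0.05×(-2.99573)=-0.14979, 0.05×(-2.99573)=-0.14979, 0.05×(-2.99573)=-0.14979, 0.05×(-2.99573)=-0.14979.
Sum = -1.50479, so H' = 1.505.

1.505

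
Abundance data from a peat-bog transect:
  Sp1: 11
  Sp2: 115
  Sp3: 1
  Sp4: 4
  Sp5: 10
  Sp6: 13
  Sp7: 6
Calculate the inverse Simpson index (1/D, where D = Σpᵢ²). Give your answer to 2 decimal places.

1.87

Total N = 11+115+1+4+10+13+6 = 160, so the proportions are 0.06875, 0.71875, 0.00625, 0.025, 0.0625, 0.08125, 0.0375 (working shown to 5 dp, full precision carried).
D = 0.06875² + 0.71875² + 0.00625² + 0.025² + 0.0625² + 0.08125² + 0.0375² = 0.00473 + 0.51660 + 0.00004 + 0.00063 + 0.00391 + 0.00660 + 0.00141 = 0.53391.
So 1/D = 1.8730, i.e. 1.87 to 2 decimal places.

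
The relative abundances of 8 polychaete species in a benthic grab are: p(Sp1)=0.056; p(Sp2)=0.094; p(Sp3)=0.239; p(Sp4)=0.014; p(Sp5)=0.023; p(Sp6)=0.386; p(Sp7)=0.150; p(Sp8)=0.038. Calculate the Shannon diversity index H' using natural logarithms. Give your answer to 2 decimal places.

Each pᵢ ln pᵢ term (working shown to 4 dp, full precision carried): 0.056×(-2.8824)=-0.1614, 0.094×(-2.3645)=-0.2223, 0.239×(-1.4313)=-0.3421, 0.014×(-4.2687)=-0.0598, 0.023×(-3.7723)=-0.0868, 0.386×(-0.9519)=-0.3674, 0.15×(-1.8971)=-0.2846, 0.038×(-3.2702)=-0.1243.
Sum = -1.6486, so H' = 1.65.

1.65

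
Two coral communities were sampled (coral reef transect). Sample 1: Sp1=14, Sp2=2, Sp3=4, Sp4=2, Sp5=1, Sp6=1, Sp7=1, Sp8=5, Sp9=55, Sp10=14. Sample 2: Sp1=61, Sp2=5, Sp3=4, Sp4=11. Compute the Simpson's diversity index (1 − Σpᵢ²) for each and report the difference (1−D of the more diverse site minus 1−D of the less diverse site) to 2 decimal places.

0.24

Sample 1: N=99, proportions 0.1414, 0.0202, 0.0404, 0.0202, 0.0101, 0.0101, 0.0101, 0.0505, 0.5556, 0.1414, giving 1−D = 0.6461 (working shown to 4 dp, full precision carried).
Sample 2: N=81, proportions 0.7531, 0.0617, 0.0494, 0.1358, giving 1−D = 0.4082.
Difference = |0.6461 − 0.4082| = 0.2379, i.e. 0.24 to 2 decimal places.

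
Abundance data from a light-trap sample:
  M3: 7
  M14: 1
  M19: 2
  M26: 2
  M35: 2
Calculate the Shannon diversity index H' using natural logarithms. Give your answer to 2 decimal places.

Total N = 7+1+2+2+2 = 14, so the proportions are 0.5, 0.0714, 0.1429, 0.1429, 0.1429 (working shown to 4 dp, full precision carried).
Each pᵢ ln pᵢ term: 0.5×(-0.6931)=-0.3466, 0.0714×(-2.6391)=-0.1885, 0.1429×(-1.9459)=-0.2780, 0.1429×(-1.9459)=-0.2780, 0.1429×(-1.9459)=-0.2780.
Sum = -1.3690, so H' = 1.37.

1.37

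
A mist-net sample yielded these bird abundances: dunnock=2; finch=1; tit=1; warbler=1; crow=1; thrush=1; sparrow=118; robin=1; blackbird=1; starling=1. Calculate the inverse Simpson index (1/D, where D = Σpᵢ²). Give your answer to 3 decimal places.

1.176

Total N = 2+1+1+1+1+1+118+1+1+1 = 128, so the proportions are 0.015625, 0.007812, 0.007812, 0.007812, 0.007812, 0.007812, 0.921875, 0.007812, 0.007812, 0.007812 (working shown to 6 dp, full precision carried).
D = 0.015625² + 0.007812² + 0.007812² + 0.007812² + 0.007812² + 0.007812² + 0.921875² + 0.007812² + 0.007812² + 0.007812² = 0.000244 + 0.000061 + 0.000061 + 0.000061 + 0.000061 + 0.000061 + 0.849854 + 0.000061 + 0.000061 + 0.000061 = 0.850586.
So 1/D = 1.17566, i.e. 1.176 to 3 decimal places.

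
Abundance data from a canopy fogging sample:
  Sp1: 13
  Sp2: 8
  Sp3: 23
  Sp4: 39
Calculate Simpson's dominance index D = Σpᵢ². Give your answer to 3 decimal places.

0.331

Total N = 13+8+23+39 = 83, so the proportions are 0.15663, 0.09639, 0.27711, 0.46988 (working shown to 5 dp, full precision carried).
D = 0.15663² + 0.09639² + 0.27711² + 0.46988² = 0.02453 + 0.00929 + 0.07679 + 0.22079 = 0.33140.
To 3 decimal places, D = 0.331.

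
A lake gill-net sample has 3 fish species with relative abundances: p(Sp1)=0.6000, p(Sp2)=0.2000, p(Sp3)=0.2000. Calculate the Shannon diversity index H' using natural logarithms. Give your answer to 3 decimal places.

0.950

Each pᵢ ln pᵢ term (working shown to 5 dp, full precision carried): 0.6×(-0.51083)=-0.30650, 0.2×(-1.60944)=-0.32189, 0.2×(-1.60944)=-0.32189.
Sum = -0.95027, so H' = 0.950.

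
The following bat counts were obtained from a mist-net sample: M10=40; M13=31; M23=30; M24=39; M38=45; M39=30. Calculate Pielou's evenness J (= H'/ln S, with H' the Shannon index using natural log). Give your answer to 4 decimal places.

Total N = 40+31+30+39+45+30 = 215, so the proportions are 0.186047, 0.144186, 0.139535, 0.181395, 0.209302, 0.139535 (working shown to 6 dp, full precision carried).
H' = −Σ pᵢ ln pᵢ = −((-0.312885) + (-0.279238) + (-0.274806) + (-0.309656) + (-0.327344) + (-0.274806)) = 1.778734.
With S = 6 species, ln S = 1.791759, so J = 1.778734/1.791759 = 0.992730, i.e. 0.9927 to 4 decimal places.

0.9927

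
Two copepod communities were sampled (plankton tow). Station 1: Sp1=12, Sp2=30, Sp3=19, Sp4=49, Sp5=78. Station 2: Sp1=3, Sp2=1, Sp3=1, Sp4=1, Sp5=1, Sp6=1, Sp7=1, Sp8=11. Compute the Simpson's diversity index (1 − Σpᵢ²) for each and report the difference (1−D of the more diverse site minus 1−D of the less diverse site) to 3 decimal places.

0.060

Station 1: N=188, proportions 0.06383, 0.15957, 0.10106, 0.26064, 0.41489, giving 1−D = 0.72018 (working shown to 5 dp, full precision carried).
Station 2: N=20, proportions 0.15, 0.05, 0.05, 0.05, 0.05, 0.05, 0.05, 0.55, giving 1−D = 0.66000.
Difference = |0.72018 − 0.66000| = 0.06018, i.e. 0.060 to 3 decimal places.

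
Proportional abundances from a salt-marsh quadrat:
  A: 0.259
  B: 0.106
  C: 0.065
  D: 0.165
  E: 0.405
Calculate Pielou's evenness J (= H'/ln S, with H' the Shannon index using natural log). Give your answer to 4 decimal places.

H' = −Σ pᵢ ln pᵢ = −((-0.349890) + (-0.237898) + (-0.177669) + (-0.297299) + (-0.366067)) = 1.428822 (working shown to 6 dp, full precision carried).
With S = 5 species, ln S = 1.609438, so J = 1.428822/1.609438 = 0.887777, i.e. 0.8878 to 4 decimal places.

0.8878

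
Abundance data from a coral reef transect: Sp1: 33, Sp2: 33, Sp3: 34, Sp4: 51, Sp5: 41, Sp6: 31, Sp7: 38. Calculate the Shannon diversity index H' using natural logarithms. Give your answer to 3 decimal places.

1.932

Total N = 33+33+34+51+41+31+38 = 261, so the proportions are 0.12644, 0.12644, 0.13027, 0.1954, 0.15709, 0.11877, 0.14559 (working shown to 5 dp, full precision carried).
Each pᵢ ln pᵢ term: 0.12644×(-2.06801)=-0.26147, 0.12644×(-2.06801)=-0.26147, 0.13027×(-2.03816)=-0.26551, 0.1954×(-1.63269)=-0.31903, 0.15709×(-1.85095)=-0.29076, 0.11877×(-2.13053)=-0.25305, 0.14559×(-1.92693)=-0.28055.
Sum = -1.93185, so H' = 1.932.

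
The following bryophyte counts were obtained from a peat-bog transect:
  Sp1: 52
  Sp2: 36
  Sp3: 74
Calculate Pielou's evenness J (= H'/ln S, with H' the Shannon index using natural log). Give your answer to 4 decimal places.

Total N = 52+36+74 = 162, so the proportions are 0.320988, 0.222222, 0.45679 (working shown to 6 dp, full precision carried).
H' = −Σ pᵢ ln pᵢ = −((-0.364755) + (-0.334239) + (-0.357909)) = 1.056904.
With S = 3 species, ln S = 1.098612, so J = 1.056904/1.098612 = 0.962035, i.e. 0.9620 to 4 decimal places.

0.9620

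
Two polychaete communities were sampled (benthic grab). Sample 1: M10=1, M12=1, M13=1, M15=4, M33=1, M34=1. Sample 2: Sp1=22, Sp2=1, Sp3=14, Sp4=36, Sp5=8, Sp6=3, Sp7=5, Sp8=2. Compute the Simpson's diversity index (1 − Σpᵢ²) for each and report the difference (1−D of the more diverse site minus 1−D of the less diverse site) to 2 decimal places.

Sample 1: N=9, proportions 0.1111, 0.1111, 0.1111, 0.4444, 0.1111, 0.1111, giving 1−D = 0.7407 (working shown to 4 dp, full precision carried).
Sample 2: N=91, proportions 0.2418, 0.011, 0.1538, 0.3956, 0.0879, 0.033, 0.0549, 0.022, giving 1−D = 0.7489.
Difference = |0.7407 − 0.7489| = 0.0082, i.e. 0.01 to 2 decimal places.

0.01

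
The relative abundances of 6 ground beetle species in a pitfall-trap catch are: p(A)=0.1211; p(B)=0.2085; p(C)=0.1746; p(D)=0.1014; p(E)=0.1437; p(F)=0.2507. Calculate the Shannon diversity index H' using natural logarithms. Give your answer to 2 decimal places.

1.74

Each pᵢ ln pᵢ term (working shown to 5 dp, full precision carried): 0.1211×(-2.11114)=-0.25566, 0.2085×(-1.56782)=-0.32689, 0.1746×(-1.74526)=-0.30472, 0.1014×(-2.28868)=-0.23207, 0.1437×(-1.94003)=-0.27878, 0.2507×(-1.38350)=-0.34684.
Sum = -1.74497, so H' = 1.74.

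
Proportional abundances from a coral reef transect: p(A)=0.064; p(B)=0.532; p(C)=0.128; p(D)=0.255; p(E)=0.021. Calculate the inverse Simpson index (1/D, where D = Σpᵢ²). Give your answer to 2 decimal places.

2.71

D = 0.064² + 0.532² + 0.128² + 0.255² + 0.021² = 0.00410 + 0.28302 + 0.01638 + 0.06502 + 0.00044 = 0.36897 (working shown to 5 dp, full precision carried).
So 1/D = 2.7102, i.e. 2.71 to 2 decimal places.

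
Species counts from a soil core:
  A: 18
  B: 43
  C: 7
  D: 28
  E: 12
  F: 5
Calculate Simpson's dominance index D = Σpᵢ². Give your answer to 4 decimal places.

0.2486

Total N = 18+43+7+28+12+5 = 113, so the proportions are 0.159292, 0.380531, 0.061947, 0.247788, 0.106195, 0.044248 (working shown to 6 dp, full precision carried).
D = 0.159292² + 0.380531² + 0.061947² + 0.247788² + 0.106195² + 0.044248² = 0.025374 + 0.144804 + 0.003837 + 0.061399 + 0.011277 + 0.001958 = 0.248649.
To 4 decimal places, D = 0.2486.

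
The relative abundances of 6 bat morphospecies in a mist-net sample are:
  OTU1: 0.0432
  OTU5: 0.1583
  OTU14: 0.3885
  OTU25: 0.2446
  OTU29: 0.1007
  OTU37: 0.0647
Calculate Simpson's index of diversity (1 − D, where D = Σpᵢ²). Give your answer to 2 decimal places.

D = 0.0432² + 0.1583² + 0.3885² + 0.2446² + 0.1007² + 0.0647² = 0.0019 + 0.0251 + 0.1509 + 0.0598 + 0.0101 + 0.0042 = 0.2520 (working shown to 4 dp, full precision carried).
So 1 − D = 0.7480, i.e. 0.75 to 2 decimal places.

0.75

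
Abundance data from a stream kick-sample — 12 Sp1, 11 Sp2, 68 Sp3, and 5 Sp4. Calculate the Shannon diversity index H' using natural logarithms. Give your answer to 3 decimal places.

0.906

Total N = 12+11+68+5 = 96, so the proportions are 0.125, 0.11458, 0.70833, 0.05208 (working shown to 5 dp, full precision carried).
Each pᵢ ln pᵢ term: 0.125×(-2.07944)=-0.25993, 0.11458×(-2.16645)=-0.24824, 0.70833×(-0.34484)=-0.24426, 0.05208×(-2.95491)=-0.15390.
Sum = -0.90633, so H' = 0.906.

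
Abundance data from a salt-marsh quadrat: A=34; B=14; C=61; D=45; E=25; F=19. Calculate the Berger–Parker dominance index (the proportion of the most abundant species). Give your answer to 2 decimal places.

Total N = 34+14+61+45+25+19 = 198, so the proportions are 0.1717, 0.0707, 0.3081, 0.2273, 0.1263, 0.096 (working shown to 4 dp, full precision carried).
The largest proportion is 0.3081, i.e. d = 0.31 to 2 decimal places.

0.31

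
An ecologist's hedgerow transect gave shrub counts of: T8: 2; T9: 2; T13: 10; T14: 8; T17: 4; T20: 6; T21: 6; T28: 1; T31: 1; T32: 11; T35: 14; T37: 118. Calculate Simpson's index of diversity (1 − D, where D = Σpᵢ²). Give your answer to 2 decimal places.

Total N = 2+2+10+8+4+6+6+1+1+11+14+118 = 183, so the proportions are 0.0109, 0.0109, 0.0546, 0.0437, 0.0219, 0.0328, 0.0328, 0.0055, 0.0055, 0.0601, 0.0765, 0.6448 (working shown to 4 dp, full precision carried).
D = 0.0109² + 0.0109² + 0.0546² + 0.0437² + 0.0219² + 0.0328² + 0.0328² + 0.0055² + 0.0055² + 0.0601² + 0.0765² + 0.6448² = 0.0001 + 0.0001 + 0.0030 + 0.0019 + 0.0005 + 0.0011 + 0.0011 + 0.0000 + 0.0000 + 0.0036 + 0.0059 + 0.4158 = 0.4331.
So 1 − D = 0.5669, i.e. 0.57 to 2 decimal places.

0.57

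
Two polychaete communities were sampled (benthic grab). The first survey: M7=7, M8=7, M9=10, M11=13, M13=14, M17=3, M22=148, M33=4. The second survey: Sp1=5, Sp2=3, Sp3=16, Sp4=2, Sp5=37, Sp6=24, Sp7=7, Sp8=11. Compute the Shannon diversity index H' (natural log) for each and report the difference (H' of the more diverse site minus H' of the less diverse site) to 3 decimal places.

0.621

The first survey: N=206, proportions 0.033981, 0.033981, 0.048544, 0.063107, 0.067961, 0.014563, 0.718447, 0.019417, giving H' = 1.109487 (working shown to 6 dp, full precision carried).
The second survey: N=105, proportions 0.047619, 0.028571, 0.152381, 0.019048, 0.352381, 0.228571, 0.066667, 0.104762, giving H' = 1.730473.
Difference = |1.109487 − 1.730473| = 0.620986, i.e. 0.621 to 3 decimal places.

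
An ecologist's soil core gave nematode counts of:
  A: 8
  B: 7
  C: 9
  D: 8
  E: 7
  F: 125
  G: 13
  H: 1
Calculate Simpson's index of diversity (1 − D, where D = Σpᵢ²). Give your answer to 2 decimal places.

0.49

Total N = 8+7+9+8+7+125+13+1 = 178, so the proportions are 0.0449, 0.0393, 0.0506, 0.0449, 0.0393, 0.7022, 0.073, 0.0056 (working shown to 4 dp, full precision carried).
D = 0.0449² + 0.0393² + 0.0506² + 0.0449² + 0.0393² + 0.7022² + 0.073² + 0.0056² = 0.0020 + 0.0015 + 0.0026 + 0.0020 + 0.0015 + 0.4932 + 0.0053 + 0.0000 = 0.5082.
So 1 − D = 0.4918, i.e. 0.49 to 2 decimal places.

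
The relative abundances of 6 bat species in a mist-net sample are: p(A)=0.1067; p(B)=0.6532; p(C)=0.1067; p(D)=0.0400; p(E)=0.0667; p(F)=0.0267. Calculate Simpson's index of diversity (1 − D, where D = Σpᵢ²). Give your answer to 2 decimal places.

D = 0.1067² + 0.6532² + 0.1067² + 0.04² + 0.0667² + 0.0267² = 0.0114 + 0.4267 + 0.0114 + 0.0016 + 0.0044 + 0.0007 = 0.4562 (working shown to 4 dp, full precision carried).
So 1 − D = 0.5438, i.e. 0.54 to 2 decimal places.

0.54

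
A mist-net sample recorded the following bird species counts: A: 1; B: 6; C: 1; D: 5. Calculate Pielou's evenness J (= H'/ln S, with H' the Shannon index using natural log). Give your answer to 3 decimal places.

Total N = 1+6+1+5 = 13, so the proportions are 0.07692, 0.46154, 0.07692, 0.38462 (working shown to 5 dp, full precision carried).
H' = −Σ pᵢ ln pᵢ = −((-0.19730) + (-0.35686) + (-0.19730) + (-0.36750)) = 1.11897.
With S = 4 species, ln S = 1.38629, so J = 1.11897/1.38629 = 0.80717, i.e. 0.807 to 3 decimal places.

0.807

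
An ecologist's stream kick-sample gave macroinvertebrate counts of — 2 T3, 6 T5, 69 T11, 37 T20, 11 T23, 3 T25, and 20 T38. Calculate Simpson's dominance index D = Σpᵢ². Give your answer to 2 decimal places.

0.31

Total N = 2+6+69+37+11+3+20 = 148, so the proportions are 0.0135, 0.0405, 0.4662, 0.25, 0.0743, 0.0203, 0.1351 (working shown to 4 dp, full precision carried).
D = 0.0135² + 0.0405² + 0.4662² + 0.25² + 0.0743² + 0.0203² + 0.1351² = 0.0002 + 0.0016 + 0.2174 + 0.0625 + 0.0055 + 0.0004 + 0.0183 = 0.3059.
To 2 decimal places, D = 0.31.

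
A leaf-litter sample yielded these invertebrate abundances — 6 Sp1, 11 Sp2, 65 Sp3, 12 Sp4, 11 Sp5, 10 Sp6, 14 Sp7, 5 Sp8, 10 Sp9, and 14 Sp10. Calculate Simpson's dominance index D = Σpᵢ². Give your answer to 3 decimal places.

0.211

Total N = 6+11+65+12+11+10+14+5+10+14 = 158, so the proportions are 0.03797, 0.06962, 0.41139, 0.07595, 0.06962, 0.06329, 0.08861, 0.03165, 0.06329, 0.08861 (working shown to 5 dp, full precision carried).
D = 0.03797² + 0.06962² + 0.41139² + 0.07595² + 0.06962² + 0.06329² + 0.08861² + 0.03165² + 0.06329² + 0.08861² = 0.00144 + 0.00485 + 0.16924 + 0.00577 + 0.00485 + 0.00401 + 0.00785 + 0.00100 + 0.00401 + 0.00785 = 0.21086.
To 3 decimal places, D = 0.211.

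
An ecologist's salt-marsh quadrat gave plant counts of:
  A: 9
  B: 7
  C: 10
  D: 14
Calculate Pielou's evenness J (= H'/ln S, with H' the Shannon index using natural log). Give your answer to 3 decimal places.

Total N = 9+7+10+14 = 40, so the proportions are 0.225, 0.175, 0.25, 0.35 (working shown to 5 dp, full precision carried).
H' = −Σ pᵢ ln pᵢ = −((-0.33562) + (-0.30502) + (-0.34657) + (-0.36744)) = 1.35465.
With S = 4 species, ln S = 1.38629, so J = 1.35465/1.38629 = 0.97718, i.e. 0.977 to 3 decimal places.

0.977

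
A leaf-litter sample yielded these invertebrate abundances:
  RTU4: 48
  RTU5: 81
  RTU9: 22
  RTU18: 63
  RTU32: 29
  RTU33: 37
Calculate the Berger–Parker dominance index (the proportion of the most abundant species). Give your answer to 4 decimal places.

Total N = 48+81+22+63+29+37 = 280, so the proportions are 0.171429, 0.289286, 0.078571, 0.225, 0.103571, 0.132143 (working shown to 6 dp, full precision carried).
The largest proportion is 0.289286, i.e. d = 0.2893 to 4 decimal places.

0.2893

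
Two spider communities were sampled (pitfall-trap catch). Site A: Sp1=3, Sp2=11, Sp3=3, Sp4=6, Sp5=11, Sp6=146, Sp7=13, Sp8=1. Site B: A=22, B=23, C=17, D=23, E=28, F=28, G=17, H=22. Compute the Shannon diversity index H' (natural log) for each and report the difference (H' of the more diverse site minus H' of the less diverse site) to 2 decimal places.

Site A: N=194, proportions 0.0155, 0.0567, 0.0155, 0.0309, 0.0567, 0.7526, 0.067, 0.0052, giving H' = 0.9841 (working shown to 4 dp, full precision carried).
Site B: N=180, proportions 0.1222, 0.1278, 0.0944, 0.1278, 0.1556, 0.1556, 0.0944, 0.1222, giving H' = 2.0642.
Difference = |0.9841 − 2.0642| = 1.0801, i.e. 1.08 to 2 decimal places.

1.08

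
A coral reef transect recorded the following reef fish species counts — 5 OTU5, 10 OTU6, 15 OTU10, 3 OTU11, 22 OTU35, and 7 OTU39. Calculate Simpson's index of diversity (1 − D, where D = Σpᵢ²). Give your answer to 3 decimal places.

0.768

Total N = 5+10+15+3+22+7 = 62, so the proportions are 0.08065, 0.16129, 0.24194, 0.04839, 0.35484, 0.1129 (working shown to 5 dp, full precision carried).
D = 0.08065² + 0.16129² + 0.24194² + 0.04839² + 0.35484² + 0.1129² = 0.00650 + 0.02601 + 0.05853 + 0.00234 + 0.12591 + 0.01275 = 0.23205.
So 1 − D = 0.76795, i.e. 0.768 to 3 decimal places.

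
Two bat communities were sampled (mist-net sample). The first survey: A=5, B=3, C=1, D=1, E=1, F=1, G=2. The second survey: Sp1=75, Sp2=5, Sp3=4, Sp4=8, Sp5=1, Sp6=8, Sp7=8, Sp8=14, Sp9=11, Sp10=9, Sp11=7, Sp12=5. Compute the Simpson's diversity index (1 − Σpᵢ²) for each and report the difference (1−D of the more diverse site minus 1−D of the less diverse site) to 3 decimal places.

0.049

The first survey: N=14, proportions 0.35714, 0.21429, 0.07143, 0.07143, 0.07143, 0.07143, 0.14286, giving 1−D = 0.78571 (working shown to 5 dp, full precision carried).
The second survey: N=155, proportions 0.48387, 0.03226, 0.02581, 0.05161, 0.00645, 0.05161, 0.05161, 0.09032, 0.07097, 0.05806, 0.04516, 0.03226, giving 1−D = 0.73648.
Difference = |0.78571 − 0.73648| = 0.04923, i.e. 0.049 to 3 decimal places.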